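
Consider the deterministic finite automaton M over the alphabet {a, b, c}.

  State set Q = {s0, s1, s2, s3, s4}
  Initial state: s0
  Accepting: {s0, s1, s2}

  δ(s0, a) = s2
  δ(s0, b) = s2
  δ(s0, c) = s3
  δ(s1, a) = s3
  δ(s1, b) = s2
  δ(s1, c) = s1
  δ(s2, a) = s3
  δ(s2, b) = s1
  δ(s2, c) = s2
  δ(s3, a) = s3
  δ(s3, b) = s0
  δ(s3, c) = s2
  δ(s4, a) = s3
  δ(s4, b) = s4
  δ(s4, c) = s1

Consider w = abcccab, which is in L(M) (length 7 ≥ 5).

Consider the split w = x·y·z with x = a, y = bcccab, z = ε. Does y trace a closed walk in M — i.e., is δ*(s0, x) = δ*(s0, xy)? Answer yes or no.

State sequence: s0 -a-> s2 -b-> s1 -c-> s1 -c-> s1 -c-> s1 -a-> s3 -b-> s0

After x (step 1): s2. After xy (step 7): s0.
They differ (s2 ≠ s0), so y is not a cycle from the state after x; this split is not the one the pumping-lemma construction produces, and pumping y need not keep the string in L(M).

no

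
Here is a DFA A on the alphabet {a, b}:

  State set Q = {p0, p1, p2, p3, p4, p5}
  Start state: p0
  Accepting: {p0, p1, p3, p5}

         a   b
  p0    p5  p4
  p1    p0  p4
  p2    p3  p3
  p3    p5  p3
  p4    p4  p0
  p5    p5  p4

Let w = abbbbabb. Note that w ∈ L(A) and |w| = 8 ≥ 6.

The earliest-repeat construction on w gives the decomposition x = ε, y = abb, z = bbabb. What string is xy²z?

abbabbbbabb

xy^2z = ε·abb·abb·bbabb = abbabbbbabb.
Reading y = abb takes A from p0 back to p0, so after x·y·y the machine is still in p0, and z then leads to the accepting state p0. Hence abbabbbbabb ∈ L(A).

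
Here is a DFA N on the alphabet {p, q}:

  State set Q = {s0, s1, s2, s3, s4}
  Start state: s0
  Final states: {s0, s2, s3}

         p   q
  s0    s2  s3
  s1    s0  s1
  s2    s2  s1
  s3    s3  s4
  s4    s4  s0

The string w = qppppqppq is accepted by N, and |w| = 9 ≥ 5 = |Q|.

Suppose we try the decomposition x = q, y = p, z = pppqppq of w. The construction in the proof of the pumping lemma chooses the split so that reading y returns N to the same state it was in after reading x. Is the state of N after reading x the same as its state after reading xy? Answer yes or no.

State sequence: s0 -q-> s3 -p-> s3

After x (step 1): s3. After xy (step 2): s3.
They match, so y = p drives N around a cycle from s3 back to itself; pumping y any number of times keeps N in s3 before reading z, and xyⁱz ∈ L(N) for every i ≥ 0.

yes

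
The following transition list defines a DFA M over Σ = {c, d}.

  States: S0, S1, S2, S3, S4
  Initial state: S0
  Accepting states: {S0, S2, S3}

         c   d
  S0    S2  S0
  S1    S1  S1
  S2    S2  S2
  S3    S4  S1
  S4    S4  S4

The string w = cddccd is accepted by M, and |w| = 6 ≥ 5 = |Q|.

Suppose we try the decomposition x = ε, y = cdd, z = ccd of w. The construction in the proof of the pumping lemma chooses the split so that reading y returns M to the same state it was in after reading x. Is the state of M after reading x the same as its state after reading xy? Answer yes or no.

no

Run of M on the first 3 characters of w = c d d:
  step 0: S0  (start)
  step 1: S2  (read c: S0→S2)
  step 2: S2  (read d: S2→S2)
  step 3: S2  (read d: S2→S2)

After x (step 0): S0. After xy (step 3): S2.
They differ (S0 ≠ S2), so y is not a cycle from the state after x; this split is not the one the pumping-lemma construction produces, and pumping y need not keep the string in L(M).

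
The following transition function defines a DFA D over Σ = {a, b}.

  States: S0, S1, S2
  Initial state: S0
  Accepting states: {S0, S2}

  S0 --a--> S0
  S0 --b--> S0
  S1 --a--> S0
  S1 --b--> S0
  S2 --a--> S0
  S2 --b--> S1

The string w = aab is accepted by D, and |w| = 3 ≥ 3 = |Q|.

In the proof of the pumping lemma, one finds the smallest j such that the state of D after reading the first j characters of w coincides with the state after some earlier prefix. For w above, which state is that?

S0

State sequence: S0 -a-> S0 -a-> S0 -b-> S0
First repeat at step 1: S0 was already visited.

The earliest repeat is at step j = 1: D is in S0, which it already visited at step i = 0.
Pumping length from the standard proof: p = 3 (the number of states). The repeated state found above gives |xy| = j ≤ 3 and |y| = j − i ≥ 1.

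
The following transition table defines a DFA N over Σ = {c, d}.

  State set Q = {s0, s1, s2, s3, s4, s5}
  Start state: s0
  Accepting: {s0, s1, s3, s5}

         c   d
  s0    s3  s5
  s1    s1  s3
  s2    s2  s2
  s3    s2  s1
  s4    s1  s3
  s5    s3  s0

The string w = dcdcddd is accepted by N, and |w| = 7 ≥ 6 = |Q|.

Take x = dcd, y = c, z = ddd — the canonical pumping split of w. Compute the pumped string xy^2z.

xy^2z = dcd·c·c·ddd = dcdccddd.
Reading y = c takes N from s1 back to s1, so after x·y·y the machine is still in s1, and z then leads to the accepting state s3. Hence dcdccddd ∈ L(N).

dcdccddd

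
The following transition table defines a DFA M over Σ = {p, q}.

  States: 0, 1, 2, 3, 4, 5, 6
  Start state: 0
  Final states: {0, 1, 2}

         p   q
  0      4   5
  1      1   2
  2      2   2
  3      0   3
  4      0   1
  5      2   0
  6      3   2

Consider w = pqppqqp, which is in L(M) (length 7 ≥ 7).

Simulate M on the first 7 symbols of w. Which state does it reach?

2

Run of M on the first 7 characters of w = p q p p q q p:
  step 0: 0  (start)
  step 1: 4  (read p: 0→4)
  step 2: 1  (read q: 4→1)
  step 3: 1  (read p: 1→1)
  step 4: 1  (read p: 1→1)
  step 5: 2  (read q: 1→2)
  step 6: 2  (read q: 2→2)
  step 7: 2  (read p: 2→2)

After reading 7 characters, M is in state 2.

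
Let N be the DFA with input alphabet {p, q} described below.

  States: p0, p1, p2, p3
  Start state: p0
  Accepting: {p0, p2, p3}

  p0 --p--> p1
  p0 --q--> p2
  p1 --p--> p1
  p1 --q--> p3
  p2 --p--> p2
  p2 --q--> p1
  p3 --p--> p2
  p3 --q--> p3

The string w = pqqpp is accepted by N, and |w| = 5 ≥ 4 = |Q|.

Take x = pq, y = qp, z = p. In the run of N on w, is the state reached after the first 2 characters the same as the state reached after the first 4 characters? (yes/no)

State sequence: p0 -p-> p1 -q-> p3 -q-> p3 -p-> p2

After x (step 2): p3. After xy (step 4): p2.
They differ (p3 ≠ p2), so y is not a cycle from the state after x; this split is not the one the pumping-lemma construction produces, and pumping y need not keep the string in L(N).

no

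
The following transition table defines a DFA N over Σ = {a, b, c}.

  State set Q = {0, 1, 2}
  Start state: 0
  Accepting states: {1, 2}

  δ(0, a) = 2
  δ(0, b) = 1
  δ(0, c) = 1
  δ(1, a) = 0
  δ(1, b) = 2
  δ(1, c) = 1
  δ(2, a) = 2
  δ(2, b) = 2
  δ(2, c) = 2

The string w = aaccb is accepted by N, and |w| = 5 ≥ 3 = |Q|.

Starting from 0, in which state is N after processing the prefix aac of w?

2

Run of N on the first 3 characters of w = a a c:
  step 0: 0  (start)
  step 1: 2  (read a: 0→2)
  step 2: 2  (read a: 2→2)
  step 3: 2  (read c: 2→2)

After reading 3 characters, N is in state 2.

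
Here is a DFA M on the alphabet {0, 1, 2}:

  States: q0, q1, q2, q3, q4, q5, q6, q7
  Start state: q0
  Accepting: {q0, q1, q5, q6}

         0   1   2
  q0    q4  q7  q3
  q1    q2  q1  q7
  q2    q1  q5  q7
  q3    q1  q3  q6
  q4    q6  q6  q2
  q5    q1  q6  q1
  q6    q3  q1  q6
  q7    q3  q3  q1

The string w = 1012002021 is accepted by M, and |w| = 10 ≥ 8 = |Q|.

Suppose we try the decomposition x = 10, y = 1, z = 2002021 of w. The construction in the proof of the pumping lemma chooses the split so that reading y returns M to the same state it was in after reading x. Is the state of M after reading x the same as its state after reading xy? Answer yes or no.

Run of M on the first 3 characters of w = 1 0 1:
  step 0: q0  (start)
  step 1: q7  (read 1: q0→q7)
  step 2: q3  (read 0: q7→q3)
  step 3: q3  (read 1: q3→q3)

After x (step 2): q3. After xy (step 3): q3.
They match, so y = 1 drives M around a cycle from q3 back to itself; pumping y any number of times keeps M in q3 before reading z, and xyⁱz ∈ L(M) for every i ≥ 0.

yes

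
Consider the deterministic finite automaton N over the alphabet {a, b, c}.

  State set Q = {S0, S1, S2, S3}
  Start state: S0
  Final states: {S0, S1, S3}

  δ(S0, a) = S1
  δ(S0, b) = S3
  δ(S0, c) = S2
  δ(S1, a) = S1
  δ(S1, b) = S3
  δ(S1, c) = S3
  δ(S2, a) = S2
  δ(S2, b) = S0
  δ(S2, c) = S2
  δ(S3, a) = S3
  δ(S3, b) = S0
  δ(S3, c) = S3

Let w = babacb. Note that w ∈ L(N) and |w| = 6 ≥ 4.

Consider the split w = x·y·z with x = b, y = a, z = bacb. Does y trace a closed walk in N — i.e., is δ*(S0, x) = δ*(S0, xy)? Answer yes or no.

yes

Run of N on the first 2 characters of w = b a:
  step 0: S0  (start)
  step 1: S3  (read b: S0→S3)
  step 2: S3  (read a: S3→S3)

After x (step 1): S3. After xy (step 2): S3.
They match, so y = a drives N around a cycle from S3 back to itself; pumping y any number of times keeps N in S3 before reading z, and xyⁱz ∈ L(N) for every i ≥ 0.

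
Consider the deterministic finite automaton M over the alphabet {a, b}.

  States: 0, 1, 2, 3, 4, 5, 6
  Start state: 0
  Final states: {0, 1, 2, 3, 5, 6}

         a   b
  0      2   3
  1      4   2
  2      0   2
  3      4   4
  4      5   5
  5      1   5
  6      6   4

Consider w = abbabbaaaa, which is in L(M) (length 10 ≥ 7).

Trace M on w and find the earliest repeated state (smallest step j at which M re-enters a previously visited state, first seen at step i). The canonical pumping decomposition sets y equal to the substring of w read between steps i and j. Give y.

b

State sequence: 0 -a-> 2 -b-> 2 -b-> 2 -a-> 0 -b-> 3 -b-> 4 -a-> 5 -a-> 1 -a-> 4 -a-> 5
First repeat at step 2: 2 was already visited.

So i = 1, j = 2, giving x = w[0:1] = a, y = w[1:2] = b, z = w[2:10] = babbaaaa.
Check: |xy| = 2 ≤ 7 and |y| = 1 ≥ 1. Reading y takes M from 2 back to 2, so every xyⁱz is accepted.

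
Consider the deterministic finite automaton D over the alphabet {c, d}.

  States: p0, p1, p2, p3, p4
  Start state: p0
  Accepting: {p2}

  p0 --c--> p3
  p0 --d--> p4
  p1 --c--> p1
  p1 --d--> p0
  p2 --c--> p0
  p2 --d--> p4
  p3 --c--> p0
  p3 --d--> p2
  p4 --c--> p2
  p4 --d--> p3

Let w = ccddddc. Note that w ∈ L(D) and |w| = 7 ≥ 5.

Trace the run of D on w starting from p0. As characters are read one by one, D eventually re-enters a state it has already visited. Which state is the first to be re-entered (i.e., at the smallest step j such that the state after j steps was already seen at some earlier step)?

State sequence: p0 -c-> p3 -c-> p0 -d-> p4 -d-> p3 -d-> p2 -d-> p4 -c-> p2
First repeat at step 2: p0 was already visited.

The earliest repeat is at step j = 2: D is in p0, which it already visited at step i = 0.

p0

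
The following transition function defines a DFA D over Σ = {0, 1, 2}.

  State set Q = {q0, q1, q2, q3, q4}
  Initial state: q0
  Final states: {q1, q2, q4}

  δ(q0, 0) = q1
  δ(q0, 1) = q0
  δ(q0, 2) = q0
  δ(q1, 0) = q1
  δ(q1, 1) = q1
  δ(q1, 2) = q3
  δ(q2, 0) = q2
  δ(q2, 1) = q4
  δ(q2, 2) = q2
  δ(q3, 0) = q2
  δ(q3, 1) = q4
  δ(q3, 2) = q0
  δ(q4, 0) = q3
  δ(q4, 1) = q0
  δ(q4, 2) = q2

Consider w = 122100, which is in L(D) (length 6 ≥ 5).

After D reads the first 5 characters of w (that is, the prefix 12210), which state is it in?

q1

State sequence: q0 -1-> q0 -2-> q0 -2-> q0 -1-> q0 -0-> q1

After reading 5 characters, D is in state q1.
(This kind of state-tracing is the core of the pumping-lemma construction: with 5 states, pigeonhole forces a repeat within the first 5 steps.)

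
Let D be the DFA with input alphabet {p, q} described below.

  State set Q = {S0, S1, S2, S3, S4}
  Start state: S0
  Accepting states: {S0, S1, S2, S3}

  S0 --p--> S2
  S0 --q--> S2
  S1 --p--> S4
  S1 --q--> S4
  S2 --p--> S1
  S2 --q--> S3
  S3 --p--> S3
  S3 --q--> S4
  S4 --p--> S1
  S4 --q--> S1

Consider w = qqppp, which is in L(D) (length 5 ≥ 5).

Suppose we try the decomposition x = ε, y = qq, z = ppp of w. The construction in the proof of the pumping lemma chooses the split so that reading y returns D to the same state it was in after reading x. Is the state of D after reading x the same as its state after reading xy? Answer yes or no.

Run of D on the first 2 characters of w = q q:
  step 0: S0  (start)
  step 1: S2  (read q: S0→S2)
  step 2: S3  (read q: S2→S3)

After x (step 0): S0. After xy (step 2): S3.
They differ (S0 ≠ S3), so y is not a cycle from the state after x; this split is not the one the pumping-lemma construction produces, and pumping y need not keep the string in L(D).

no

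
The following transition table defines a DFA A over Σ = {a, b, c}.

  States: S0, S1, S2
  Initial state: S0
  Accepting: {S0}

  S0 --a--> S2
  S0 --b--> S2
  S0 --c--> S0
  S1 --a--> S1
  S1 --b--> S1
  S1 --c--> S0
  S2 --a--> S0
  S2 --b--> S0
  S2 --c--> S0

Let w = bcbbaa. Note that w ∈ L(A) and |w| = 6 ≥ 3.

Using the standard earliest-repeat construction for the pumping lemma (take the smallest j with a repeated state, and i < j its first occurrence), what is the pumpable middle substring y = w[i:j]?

bc

Run of A on w = b c b b a a:
  step 0: S0  (start)
  step 1: S2  (read b: S0→S2)
  step 2: S0  (read c: S2→S0)   ← first repeat (S0 seen earlier)
  step 3: S2  (read b: S0→S2)
  step 4: S0  (read b: S2→S0)
  step 5: S2  (read a: S0→S2)
  step 6: S0  (read a: S2→S0)

So i = 0, j = 2, giving x = w[0:0] = ε, y = w[0:2] = bc, z = w[2:6] = bbaa.
Check: |xy| = 2 ≤ 3 and |y| = 2 ≥ 1. Reading y takes A from S0 back to S0, so every xyⁱz is accepted.
The DFA has 3 states, so the proof of the pumping lemma guarantees a repeated state among the first 3+1 visited; the segment between the two visits is the pumpable y.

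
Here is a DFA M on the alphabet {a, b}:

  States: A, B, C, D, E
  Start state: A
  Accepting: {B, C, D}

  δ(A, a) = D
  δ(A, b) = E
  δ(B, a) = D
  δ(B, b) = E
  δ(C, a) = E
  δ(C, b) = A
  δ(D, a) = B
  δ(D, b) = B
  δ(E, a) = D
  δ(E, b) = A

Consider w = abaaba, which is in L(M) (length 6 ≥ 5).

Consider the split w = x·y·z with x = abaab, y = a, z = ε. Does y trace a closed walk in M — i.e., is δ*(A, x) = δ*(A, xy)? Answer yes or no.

Run of M on the first 6 characters of w = a b a a b a:
  step 0: A  (start)
  step 1: D  (read a: A→D)
  step 2: B  (read b: D→B)
  step 3: D  (read a: B→D)
  step 4: B  (read a: D→B)
  step 5: E  (read b: B→E)
  step 6: D  (read a: E→D)

After x (step 5): E. After xy (step 6): D.
They differ (E ≠ D), so y is not a cycle from the state after x; this split is not the one the pumping-lemma construction produces, and pumping y need not keep the string in L(M).

no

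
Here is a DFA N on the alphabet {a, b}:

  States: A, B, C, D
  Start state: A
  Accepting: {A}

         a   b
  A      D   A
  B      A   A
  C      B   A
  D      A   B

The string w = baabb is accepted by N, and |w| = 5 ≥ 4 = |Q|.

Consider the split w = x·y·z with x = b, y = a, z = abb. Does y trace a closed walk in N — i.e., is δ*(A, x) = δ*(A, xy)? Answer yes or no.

Run of N on the first 2 characters of w = b a:
  step 0: A  (start)
  step 1: A  (read b: A→A)
  step 2: D  (read a: A→D)

After x (step 1): A. After xy (step 2): D.
They differ (A ≠ D), so y is not a cycle from the state after x; this split is not the one the pumping-lemma construction produces, and pumping y need not keep the string in L(N).

no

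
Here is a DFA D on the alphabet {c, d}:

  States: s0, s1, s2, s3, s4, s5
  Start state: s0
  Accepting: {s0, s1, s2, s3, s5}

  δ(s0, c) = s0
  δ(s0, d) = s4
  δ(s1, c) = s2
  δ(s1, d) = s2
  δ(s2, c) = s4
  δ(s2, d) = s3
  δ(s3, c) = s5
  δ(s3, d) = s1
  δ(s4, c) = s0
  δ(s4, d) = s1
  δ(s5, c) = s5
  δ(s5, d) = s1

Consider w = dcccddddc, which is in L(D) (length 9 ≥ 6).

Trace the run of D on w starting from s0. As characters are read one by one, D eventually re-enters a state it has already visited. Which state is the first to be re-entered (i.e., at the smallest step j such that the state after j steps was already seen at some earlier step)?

State sequence: s0 -d-> s4 -c-> s0 -c-> s0 -c-> s0 -d-> s4 -d-> s1 -d-> s2 -d-> s3 -c-> s5
First repeat at step 2: s0 was already visited.

The earliest repeat is at step j = 2: D is in s0, which it already visited at step i = 0.

s0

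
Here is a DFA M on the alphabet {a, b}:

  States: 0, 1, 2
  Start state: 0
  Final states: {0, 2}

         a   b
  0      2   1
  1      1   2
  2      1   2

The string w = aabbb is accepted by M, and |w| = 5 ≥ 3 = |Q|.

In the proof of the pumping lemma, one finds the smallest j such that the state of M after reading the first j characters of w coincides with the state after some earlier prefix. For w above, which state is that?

Run of M on w = a a b b b:
  step 0: 0  (start)
  step 1: 2  (read a: 0→2)
  step 2: 1  (read a: 2→1)
  step 3: 2  (read b: 1→2)   ← first repeat (2 seen earlier)
  step 4: 2  (read b: 2→2)
  step 5: 2  (read b: 2→2)

The earliest repeat is at step j = 3: M is in 2, which it already visited at step i = 1.
With |Q| = 3, pigeonhole forces a state repeat no later than step 3; the substring read between the first and second visits to that state can be pumped.

2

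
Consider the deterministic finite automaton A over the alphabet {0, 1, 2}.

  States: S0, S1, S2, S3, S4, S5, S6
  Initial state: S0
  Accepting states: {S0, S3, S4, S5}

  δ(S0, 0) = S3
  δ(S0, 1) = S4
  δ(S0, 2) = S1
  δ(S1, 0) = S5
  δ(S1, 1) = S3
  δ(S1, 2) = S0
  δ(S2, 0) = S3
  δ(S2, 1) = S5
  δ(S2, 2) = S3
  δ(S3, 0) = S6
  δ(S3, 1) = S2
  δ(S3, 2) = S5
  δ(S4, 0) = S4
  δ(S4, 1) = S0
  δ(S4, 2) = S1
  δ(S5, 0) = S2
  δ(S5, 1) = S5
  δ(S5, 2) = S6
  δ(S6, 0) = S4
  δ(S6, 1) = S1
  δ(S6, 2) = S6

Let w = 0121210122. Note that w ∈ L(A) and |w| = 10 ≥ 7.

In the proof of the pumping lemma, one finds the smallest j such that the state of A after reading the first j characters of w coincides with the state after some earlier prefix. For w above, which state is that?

Run of A on w = 0 1 2 1 2 1 0 1 2 2:
  step 0: S0  (start)
  step 1: S3  (read 0: S0→S3)
  step 2: S2  (read 1: S3→S2)
  step 3: S3  (read 2: S2→S3)   ← first repeat (S3 seen earlier)
  step 4: S2  (read 1: S3→S2)
  step 5: S3  (read 2: S2→S3)
  step 6: S2  (read 1: S3→S2)
  step 7: S3  (read 0: S2→S3)
  step 8: S2  (read 1: S3→S2)
  step 9: S3  (read 2: S2→S3)
  step 10: S5  (read 2: S3→S5)

The earliest repeat is at step j = 3: A is in S3, which it already visited at step i = 1.
Pumping length from the standard proof: p = 7 (the number of states). The repeated state found above gives |xy| = j ≤ 7 and |y| = j − i ≥ 1.

S3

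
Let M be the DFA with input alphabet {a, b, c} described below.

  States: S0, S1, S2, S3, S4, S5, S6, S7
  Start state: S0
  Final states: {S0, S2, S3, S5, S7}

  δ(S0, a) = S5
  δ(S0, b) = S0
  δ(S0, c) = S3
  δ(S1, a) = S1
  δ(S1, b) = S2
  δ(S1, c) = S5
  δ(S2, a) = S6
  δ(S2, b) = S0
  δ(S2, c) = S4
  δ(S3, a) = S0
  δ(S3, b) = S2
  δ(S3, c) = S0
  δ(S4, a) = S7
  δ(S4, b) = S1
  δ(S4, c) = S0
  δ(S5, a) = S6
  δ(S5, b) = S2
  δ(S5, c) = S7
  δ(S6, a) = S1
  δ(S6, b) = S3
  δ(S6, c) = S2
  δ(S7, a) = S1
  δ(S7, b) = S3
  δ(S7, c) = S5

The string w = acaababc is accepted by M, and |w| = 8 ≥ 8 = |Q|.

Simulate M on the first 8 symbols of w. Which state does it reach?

State sequence: S0 -a-> S5 -c-> S7 -a-> S1 -a-> S1 -b-> S2 -a-> S6 -b-> S3 -c-> S0

After reading 8 characters, M is in state S0.

S0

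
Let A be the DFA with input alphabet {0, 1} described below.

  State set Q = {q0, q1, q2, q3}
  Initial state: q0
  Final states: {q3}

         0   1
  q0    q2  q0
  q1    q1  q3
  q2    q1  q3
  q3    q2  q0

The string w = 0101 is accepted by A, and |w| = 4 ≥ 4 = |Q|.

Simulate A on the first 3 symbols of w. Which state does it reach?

State sequence: q0 -0-> q2 -1-> q3 -0-> q2

After reading 3 characters, A is in state q2.
(This kind of state-tracing is the core of the pumping-lemma construction: with 4 states, pigeonhole forces a repeat within the first 4 steps.)

q2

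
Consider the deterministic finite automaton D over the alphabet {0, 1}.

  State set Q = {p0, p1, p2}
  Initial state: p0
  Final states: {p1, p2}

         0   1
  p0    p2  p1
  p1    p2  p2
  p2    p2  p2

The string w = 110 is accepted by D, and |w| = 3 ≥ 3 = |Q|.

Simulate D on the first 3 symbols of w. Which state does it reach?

Run of D on the first 3 characters of w = 1 1 0:
  step 0: p0  (start)
  step 1: p1  (read 1: p0→p1)
  step 2: p2  (read 1: p1→p2)
  step 3: p2  (read 0: p2→p2)

After reading 3 characters, D is in state p2.

p2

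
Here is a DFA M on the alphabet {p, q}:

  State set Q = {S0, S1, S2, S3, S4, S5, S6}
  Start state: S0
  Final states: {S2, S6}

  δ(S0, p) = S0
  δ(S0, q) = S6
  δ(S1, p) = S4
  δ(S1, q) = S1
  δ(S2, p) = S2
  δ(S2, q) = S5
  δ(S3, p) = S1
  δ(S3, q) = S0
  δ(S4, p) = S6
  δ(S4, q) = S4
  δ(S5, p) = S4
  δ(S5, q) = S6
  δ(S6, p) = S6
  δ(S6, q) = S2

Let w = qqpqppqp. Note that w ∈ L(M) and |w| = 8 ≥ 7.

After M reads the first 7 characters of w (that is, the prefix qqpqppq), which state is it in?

Run of M on the first 7 characters of w = q q p q p p q:
  step 0: S0  (start)
  step 1: S6  (read q: S0→S6)
  step 2: S2  (read q: S6→S2)
  step 3: S2  (read p: S2→S2)
  step 4: S5  (read q: S2→S5)
  step 5: S4  (read p: S5→S4)
  step 6: S6  (read p: S4→S6)
  step 7: S2  (read q: S6→S2)

After reading 7 characters, M is in state S2.
(This kind of state-tracing is the core of the pumping-lemma construction: with 7 states, pigeonhole forces a repeat within the first 7 steps.)

S2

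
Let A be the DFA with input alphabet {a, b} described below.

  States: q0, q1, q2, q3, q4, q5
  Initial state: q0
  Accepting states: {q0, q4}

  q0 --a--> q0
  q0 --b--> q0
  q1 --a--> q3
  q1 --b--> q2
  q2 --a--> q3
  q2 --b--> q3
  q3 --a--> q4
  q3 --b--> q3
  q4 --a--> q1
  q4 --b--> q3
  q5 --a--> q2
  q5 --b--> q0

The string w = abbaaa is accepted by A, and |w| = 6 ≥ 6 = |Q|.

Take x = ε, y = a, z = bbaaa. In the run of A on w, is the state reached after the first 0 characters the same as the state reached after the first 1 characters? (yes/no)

yes

State sequence: q0 -a-> q0

After x (step 0): q0. After xy (step 1): q0.
They match, so y = a drives A around a cycle from q0 back to itself; pumping y any number of times keeps A in q0 before reading z, and xyⁱz ∈ L(A) for every i ≥ 0.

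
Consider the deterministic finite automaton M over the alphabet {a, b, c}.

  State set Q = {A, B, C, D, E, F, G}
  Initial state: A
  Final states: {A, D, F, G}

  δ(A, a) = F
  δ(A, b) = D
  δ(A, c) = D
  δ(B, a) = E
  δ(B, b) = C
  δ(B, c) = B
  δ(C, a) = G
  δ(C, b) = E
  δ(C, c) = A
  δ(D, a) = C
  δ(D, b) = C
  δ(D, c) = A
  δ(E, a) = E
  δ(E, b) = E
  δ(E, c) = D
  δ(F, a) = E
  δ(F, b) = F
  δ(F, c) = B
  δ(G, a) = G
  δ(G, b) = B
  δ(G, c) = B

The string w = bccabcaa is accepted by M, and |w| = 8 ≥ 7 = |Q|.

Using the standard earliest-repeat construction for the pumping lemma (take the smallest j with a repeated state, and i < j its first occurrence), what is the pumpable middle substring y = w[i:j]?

Run of M on w = b c c a b c a a:
  step 0: A  (start)
  step 1: D  (read b: A→D)
  step 2: A  (read c: D→A)   ← first repeat (A seen earlier)
  step 3: D  (read c: A→D)
  step 4: C  (read a: D→C)
  step 5: E  (read b: C→E)
  step 6: D  (read c: E→D)
  step 7: C  (read a: D→C)
  step 8: G  (read a: C→G)

So i = 0, j = 2, giving x = w[0:0] = ε, y = w[0:2] = bc, z = w[2:8] = cabcaa.
Check: |xy| = 2 ≤ 7 and |y| = 2 ≥ 1. Reading y takes M from A back to A, so every xyⁱz is accepted.
Since M has 7 states, any run of length ≥ 7 visits 7+1 states, so by pigeonhole some state repeats within the first 7 steps — that repeat gives the pumpable loop.

bc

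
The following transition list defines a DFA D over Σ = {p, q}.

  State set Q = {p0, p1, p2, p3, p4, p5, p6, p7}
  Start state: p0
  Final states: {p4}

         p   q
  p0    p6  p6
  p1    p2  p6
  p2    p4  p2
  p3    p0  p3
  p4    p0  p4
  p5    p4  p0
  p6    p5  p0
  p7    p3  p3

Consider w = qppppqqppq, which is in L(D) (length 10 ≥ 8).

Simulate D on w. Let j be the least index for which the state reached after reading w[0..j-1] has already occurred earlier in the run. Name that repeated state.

State sequence: p0 -q-> p6 -p-> p5 -p-> p4 -p-> p0 -p-> p6 -q-> p0 -q-> p6 -p-> p5 -p-> p4 -q-> p4
First repeat at step 4: p0 was already visited.

The earliest repeat is at step j = 4: D is in p0, which it already visited at step i = 0.
With |Q| = 8, pigeonhole forces a state repeat no later than step 8; the substring read between the first and second visits to that state can be pumped.

p0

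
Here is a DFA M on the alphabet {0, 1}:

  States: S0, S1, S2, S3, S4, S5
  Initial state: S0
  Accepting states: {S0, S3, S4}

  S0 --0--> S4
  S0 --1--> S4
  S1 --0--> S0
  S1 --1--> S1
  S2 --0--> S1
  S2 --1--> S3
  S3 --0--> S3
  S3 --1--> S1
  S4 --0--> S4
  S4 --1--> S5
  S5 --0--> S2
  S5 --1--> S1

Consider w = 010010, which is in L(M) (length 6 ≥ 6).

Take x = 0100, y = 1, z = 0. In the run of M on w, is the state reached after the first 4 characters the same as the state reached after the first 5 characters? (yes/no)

State sequence: S0 -0-> S4 -1-> S5 -0-> S2 -0-> S1 -1-> S1

After x (step 4): S1. After xy (step 5): S1.
They match, so y = 1 drives M around a cycle from S1 back to itself; pumping y any number of times keeps M in S1 before reading z, and xyⁱz ∈ L(M) for every i ≥ 0.

yes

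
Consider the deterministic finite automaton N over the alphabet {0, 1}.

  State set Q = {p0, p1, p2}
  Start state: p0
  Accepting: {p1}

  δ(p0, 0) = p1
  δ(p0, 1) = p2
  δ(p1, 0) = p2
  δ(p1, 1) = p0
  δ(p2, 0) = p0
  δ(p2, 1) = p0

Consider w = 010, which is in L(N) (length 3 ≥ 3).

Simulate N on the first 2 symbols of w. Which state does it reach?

Run of N on the first 2 characters of w = 0 1:
  step 0: p0  (start)
  step 1: p1  (read 0: p0→p1)
  step 2: p0  (read 1: p1→p0)

After reading 2 characters, N is in state p0.
(This kind of state-tracing is the core of the pumping-lemma construction: with 3 states, pigeonhole forces a repeat within the first 3 steps.)

p0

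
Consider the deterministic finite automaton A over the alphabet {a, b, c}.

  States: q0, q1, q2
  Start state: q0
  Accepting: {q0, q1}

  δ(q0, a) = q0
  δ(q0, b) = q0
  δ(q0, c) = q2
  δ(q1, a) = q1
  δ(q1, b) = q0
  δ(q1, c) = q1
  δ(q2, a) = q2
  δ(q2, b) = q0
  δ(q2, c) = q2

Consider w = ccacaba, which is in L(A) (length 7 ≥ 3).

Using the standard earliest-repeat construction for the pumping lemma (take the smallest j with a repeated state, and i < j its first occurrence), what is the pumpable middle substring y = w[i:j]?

State sequence: q0 -c-> q2 -c-> q2 -a-> q2 -c-> q2 -a-> q2 -b-> q0 -a-> q0
First repeat at step 2: q2 was already visited.

So i = 1, j = 2, giving x = w[0:1] = c, y = w[1:2] = c, z = w[2:7] = acaba.
Check: |xy| = 2 ≤ 3 and |y| = 1 ≥ 1. Reading y takes A from q2 back to q2, so every xyⁱz is accepted.

c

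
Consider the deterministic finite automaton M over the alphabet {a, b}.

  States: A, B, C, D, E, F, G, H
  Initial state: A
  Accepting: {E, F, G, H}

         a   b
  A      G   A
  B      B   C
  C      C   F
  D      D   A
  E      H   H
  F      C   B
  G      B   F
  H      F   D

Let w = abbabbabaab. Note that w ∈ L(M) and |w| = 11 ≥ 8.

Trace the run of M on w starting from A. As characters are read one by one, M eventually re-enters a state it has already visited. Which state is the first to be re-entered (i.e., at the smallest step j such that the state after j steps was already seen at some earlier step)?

B

Run of M on w = a b b a b b a b a a b:
  step 0: A  (start)
  step 1: G  (read a: A→G)
  step 2: F  (read b: G→F)
  step 3: B  (read b: F→B)
  step 4: B  (read a: B→B)   ← first repeat (B seen earlier)
  step 5: C  (read b: B→C)
  step 6: F  (read b: C→F)
  step 7: C  (read a: F→C)
  step 8: F  (read b: C→F)
  step 9: C  (read a: F→C)
  step 10: C  (read a: C→C)
  step 11: F  (read b: C→F)

The earliest repeat is at step j = 4: M is in B, which it already visited at step i = 3.
Pumping length from the standard proof: p = 8 (the number of states). The repeated state found above gives |xy| = j ≤ 8 and |y| = j − i ≥ 1.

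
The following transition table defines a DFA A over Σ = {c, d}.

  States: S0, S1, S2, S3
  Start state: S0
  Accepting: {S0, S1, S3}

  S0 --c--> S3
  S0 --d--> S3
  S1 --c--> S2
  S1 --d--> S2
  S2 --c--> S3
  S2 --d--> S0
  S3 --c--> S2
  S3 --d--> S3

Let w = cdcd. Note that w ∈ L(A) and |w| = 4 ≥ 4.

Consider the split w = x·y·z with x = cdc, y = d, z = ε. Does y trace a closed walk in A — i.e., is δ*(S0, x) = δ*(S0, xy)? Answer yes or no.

State sequence: S0 -c-> S3 -d-> S3 -c-> S2 -d-> S0

After x (step 3): S2. After xy (step 4): S0.
They differ (S2 ≠ S0), so y is not a cycle from the state after x; this split is not the one the pumping-lemma construction produces, and pumping y need not keep the string in L(A).

no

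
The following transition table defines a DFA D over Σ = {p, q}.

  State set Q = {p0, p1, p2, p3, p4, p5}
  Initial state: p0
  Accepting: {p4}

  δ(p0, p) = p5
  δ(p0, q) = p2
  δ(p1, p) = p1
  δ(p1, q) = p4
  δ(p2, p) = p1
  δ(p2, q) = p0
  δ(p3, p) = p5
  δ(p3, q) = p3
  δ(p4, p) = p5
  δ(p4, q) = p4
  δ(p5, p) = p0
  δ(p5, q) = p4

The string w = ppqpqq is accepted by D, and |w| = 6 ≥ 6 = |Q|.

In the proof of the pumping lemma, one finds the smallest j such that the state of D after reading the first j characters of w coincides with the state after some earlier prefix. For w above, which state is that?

Run of D on w = p p q p q q:
  step 0: p0  (start)
  step 1: p5  (read p: p0→p5)
  step 2: p0  (read p: p5→p0)   ← first repeat (p0 seen earlier)
  step 3: p2  (read q: p0→p2)
  step 4: p1  (read p: p2→p1)
  step 5: p4  (read q: p1→p4)
  step 6: p4  (read q: p4→p4)

The earliest repeat is at step j = 2: D is in p0, which it already visited at step i = 0.
The DFA has 6 states, so the proof of the pumping lemma guarantees a repeated state among the first 6+1 visited; the segment between the two visits is the pumpable y.

p0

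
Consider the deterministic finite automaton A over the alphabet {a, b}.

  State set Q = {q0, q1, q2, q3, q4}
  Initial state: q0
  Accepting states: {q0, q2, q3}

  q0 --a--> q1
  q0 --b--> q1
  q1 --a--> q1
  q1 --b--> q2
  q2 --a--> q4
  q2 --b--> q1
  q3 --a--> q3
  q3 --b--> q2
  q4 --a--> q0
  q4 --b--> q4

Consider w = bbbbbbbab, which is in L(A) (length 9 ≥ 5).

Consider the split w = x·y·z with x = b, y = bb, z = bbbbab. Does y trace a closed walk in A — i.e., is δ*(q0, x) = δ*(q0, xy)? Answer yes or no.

yes

Run of A on the first 3 characters of w = b b b:
  step 0: q0  (start)
  step 1: q1  (read b: q0→q1)
  step 2: q2  (read b: q1→q2)
  step 3: q1  (read b: q2→q1)

After x (step 1): q1. After xy (step 3): q1.
They match, so y = bb drives A around a cycle from q1 back to itself; pumping y any number of times keeps A in q1 before reading z, and xyⁱz ∈ L(A) for every i ≥ 0.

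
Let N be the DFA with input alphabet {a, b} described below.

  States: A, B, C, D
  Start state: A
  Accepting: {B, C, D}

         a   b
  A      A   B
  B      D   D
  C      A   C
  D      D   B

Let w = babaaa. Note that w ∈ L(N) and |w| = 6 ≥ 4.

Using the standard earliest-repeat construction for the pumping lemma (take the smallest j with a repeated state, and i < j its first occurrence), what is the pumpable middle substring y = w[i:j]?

Run of N on w = b a b a a a:
  step 0: A  (start)
  step 1: B  (read b: A→B)
  step 2: D  (read a: B→D)
  step 3: B  (read b: D→B)   ← first repeat (B seen earlier)
  step 4: D  (read a: B→D)
  step 5: D  (read a: D→D)
  step 6: D  (read a: D→D)

So i = 1, j = 3, giving x = w[0:1] = b, y = w[1:3] = ab, z = w[3:6] = aaa.
Check: |xy| = 3 ≤ 4 and |y| = 2 ≥ 1. Reading y takes N from B back to B, so every xyⁱz is accepted.
With |Q| = 4, pigeonhole forces a state repeat no later than step 4; the substring read between the first and second visits to that state can be pumped.

ab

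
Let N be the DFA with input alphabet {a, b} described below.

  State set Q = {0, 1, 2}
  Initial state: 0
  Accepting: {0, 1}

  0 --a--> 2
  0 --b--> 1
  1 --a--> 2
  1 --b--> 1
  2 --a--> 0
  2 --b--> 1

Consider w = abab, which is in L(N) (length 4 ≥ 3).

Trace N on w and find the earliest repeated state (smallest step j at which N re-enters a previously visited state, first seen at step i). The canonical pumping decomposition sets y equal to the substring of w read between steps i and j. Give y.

ba

State sequence: 0 -a-> 2 -b-> 1 -a-> 2 -b-> 1
First repeat at step 3: 2 was already visited.

So i = 1, j = 3, giving x = w[0:1] = a, y = w[1:3] = ba, z = w[3:4] = b.
Check: |xy| = 3 ≤ 3 and |y| = 2 ≥ 1. Reading y takes N from 2 back to 2, so every xyⁱz is accepted.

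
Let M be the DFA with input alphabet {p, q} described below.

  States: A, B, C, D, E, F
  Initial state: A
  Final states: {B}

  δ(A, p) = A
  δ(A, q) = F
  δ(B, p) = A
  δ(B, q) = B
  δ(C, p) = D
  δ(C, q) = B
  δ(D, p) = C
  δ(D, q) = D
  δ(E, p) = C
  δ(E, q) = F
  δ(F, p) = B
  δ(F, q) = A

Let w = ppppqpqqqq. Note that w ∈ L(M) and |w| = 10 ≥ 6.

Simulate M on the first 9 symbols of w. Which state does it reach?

Run of M on the first 9 characters of w = p p p p q p q q q:
  step 0: A  (start)
  step 1: A  (read p: A→A)
  step 2: A  (read p: A→A)
  step 3: A  (read p: A→A)
  step 4: A  (read p: A→A)
  step 5: F  (read q: A→F)
  step 6: B  (read p: F→B)
  step 7: B  (read q: B→B)
  step 8: B  (read q: B→B)
  step 9: B  (read q: B→B)

After reading 9 characters, M is in state B.

B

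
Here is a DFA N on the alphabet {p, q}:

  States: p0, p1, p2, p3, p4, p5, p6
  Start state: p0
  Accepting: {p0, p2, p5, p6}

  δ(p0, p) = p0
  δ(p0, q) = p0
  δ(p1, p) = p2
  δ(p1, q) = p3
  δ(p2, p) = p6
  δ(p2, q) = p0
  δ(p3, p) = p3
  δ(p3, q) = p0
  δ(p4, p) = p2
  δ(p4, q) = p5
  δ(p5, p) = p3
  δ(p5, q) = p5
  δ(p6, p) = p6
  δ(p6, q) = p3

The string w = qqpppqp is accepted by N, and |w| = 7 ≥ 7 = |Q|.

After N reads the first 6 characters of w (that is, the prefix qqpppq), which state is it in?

State sequence: p0 -q-> p0 -q-> p0 -p-> p0 -p-> p0 -p-> p0 -q-> p0

After reading 6 characters, N is in state p0.
(This kind of state-tracing is the core of the pumping-lemma construction: with 7 states, pigeonhole forces a repeat within the first 7 steps.)

p0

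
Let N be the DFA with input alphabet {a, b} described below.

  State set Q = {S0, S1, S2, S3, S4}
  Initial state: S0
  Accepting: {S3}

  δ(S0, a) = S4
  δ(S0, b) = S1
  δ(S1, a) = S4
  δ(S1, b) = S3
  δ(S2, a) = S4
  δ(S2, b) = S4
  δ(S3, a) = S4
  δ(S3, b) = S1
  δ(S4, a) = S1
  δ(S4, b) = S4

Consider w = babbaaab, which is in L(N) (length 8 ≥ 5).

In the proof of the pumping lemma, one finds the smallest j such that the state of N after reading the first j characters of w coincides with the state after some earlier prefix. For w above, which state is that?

S4

State sequence: S0 -b-> S1 -a-> S4 -b-> S4 -b-> S4 -a-> S1 -a-> S4 -a-> S1 -b-> S3
First repeat at step 3: S4 was already visited.

The earliest repeat is at step j = 3: N is in S4, which it already visited at step i = 2.
Since N has 5 states, any run of length ≥ 5 visits 5+1 states, so by pigeonhole some state repeats within the first 5 steps — that repeat gives the pumpable loop.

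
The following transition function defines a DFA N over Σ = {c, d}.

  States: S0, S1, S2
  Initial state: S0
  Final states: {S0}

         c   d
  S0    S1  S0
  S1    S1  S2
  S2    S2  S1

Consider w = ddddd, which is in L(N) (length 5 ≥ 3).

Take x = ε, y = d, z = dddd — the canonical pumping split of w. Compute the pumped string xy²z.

dddddd

xy^2z = ε·d·d·dddd = dddddd.
Reading y = d takes N from S0 back to S0, so after x·y·y the machine is still in S0, and z then leads to the accepting state S0. Hence dddddd ∈ L(N).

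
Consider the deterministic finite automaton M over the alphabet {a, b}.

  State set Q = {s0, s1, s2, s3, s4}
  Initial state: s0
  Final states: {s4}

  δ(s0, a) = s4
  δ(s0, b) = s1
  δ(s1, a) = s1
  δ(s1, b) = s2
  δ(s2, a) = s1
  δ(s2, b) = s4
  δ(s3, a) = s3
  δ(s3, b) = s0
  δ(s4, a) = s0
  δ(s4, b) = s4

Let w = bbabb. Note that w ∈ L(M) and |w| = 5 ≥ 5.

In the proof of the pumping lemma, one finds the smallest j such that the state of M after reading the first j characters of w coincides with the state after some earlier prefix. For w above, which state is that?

Run of M on w = b b a b b:
  step 0: s0  (start)
  step 1: s1  (read b: s0→s1)
  step 2: s2  (read b: s1→s2)
  step 3: s1  (read a: s2→s1)   ← first repeat (s1 seen earlier)
  step 4: s2  (read b: s1→s2)
  step 5: s4  (read b: s2→s4)

The earliest repeat is at step j = 3: M is in s1, which it already visited at step i = 1.
Since M has 5 states, any run of length ≥ 5 visits 5+1 states, so by pigeonhole some state repeats within the first 5 steps — that repeat gives the pumpable loop.

s1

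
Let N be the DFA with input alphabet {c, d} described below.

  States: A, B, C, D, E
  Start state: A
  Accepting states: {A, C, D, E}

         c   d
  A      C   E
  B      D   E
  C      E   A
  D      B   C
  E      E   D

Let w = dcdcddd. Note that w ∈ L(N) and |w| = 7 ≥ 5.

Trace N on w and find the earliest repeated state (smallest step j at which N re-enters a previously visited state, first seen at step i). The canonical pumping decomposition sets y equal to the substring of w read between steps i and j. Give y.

c

State sequence: A -d-> E -c-> E -d-> D -c-> B -d-> E -d-> D -d-> C
First repeat at step 2: E was already visited.

So i = 1, j = 2, giving x = w[0:1] = d, y = w[1:2] = c, z = w[2:7] = dcddd.
Check: |xy| = 2 ≤ 5 and |y| = 1 ≥ 1. Reading y takes N from E back to E, so every xyⁱz is accepted.
The DFA has 5 states, so the proof of the pumping lemma guarantees a repeated state among the first 5+1 visited; the segment between the two visits is the pumpable y.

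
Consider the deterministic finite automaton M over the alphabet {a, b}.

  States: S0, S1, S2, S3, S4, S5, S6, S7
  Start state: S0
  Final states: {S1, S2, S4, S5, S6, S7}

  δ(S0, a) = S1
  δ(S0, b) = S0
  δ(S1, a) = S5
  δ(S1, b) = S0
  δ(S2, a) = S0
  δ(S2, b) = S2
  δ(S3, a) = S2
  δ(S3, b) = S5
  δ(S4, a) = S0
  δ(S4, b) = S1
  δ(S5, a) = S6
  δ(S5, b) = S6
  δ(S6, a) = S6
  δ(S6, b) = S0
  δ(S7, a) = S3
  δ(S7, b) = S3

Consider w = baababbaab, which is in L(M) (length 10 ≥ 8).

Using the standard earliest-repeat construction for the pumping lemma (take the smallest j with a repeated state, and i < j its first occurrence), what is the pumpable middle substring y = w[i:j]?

State sequence: S0 -b-> S0 -a-> S1 -a-> S5 -b-> S6 -a-> S6 -b-> S0 -b-> S0 -a-> S1 -a-> S5 -b-> S6
First repeat at step 1: S0 was already visited.

So i = 0, j = 1, giving x = w[0:0] = ε, y = w[0:1] = b, z = w[1:10] = aababbaab.
Check: |xy| = 1 ≤ 8 and |y| = 1 ≥ 1. Reading y takes M from S0 back to S0, so every xyⁱz is accepted.
The DFA has 8 states, so the proof of the pumping lemma guarantees a repeated state among the first 8+1 visited; the segment between the two visits is the pumpable y.

b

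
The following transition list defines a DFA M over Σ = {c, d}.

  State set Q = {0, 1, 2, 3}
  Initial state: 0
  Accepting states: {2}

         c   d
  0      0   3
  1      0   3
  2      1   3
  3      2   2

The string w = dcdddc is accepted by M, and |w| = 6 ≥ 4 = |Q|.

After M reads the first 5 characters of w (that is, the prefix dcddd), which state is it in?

3

Run of M on the first 5 characters of w = d c d d d:
  step 0: 0  (start)
  step 1: 3  (read d: 0→3)
  step 2: 2  (read c: 3→2)
  step 3: 3  (read d: 2→3)
  step 4: 2  (read d: 3→2)
  step 5: 3  (read d: 2→3)

After reading 5 characters, M is in state 3.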